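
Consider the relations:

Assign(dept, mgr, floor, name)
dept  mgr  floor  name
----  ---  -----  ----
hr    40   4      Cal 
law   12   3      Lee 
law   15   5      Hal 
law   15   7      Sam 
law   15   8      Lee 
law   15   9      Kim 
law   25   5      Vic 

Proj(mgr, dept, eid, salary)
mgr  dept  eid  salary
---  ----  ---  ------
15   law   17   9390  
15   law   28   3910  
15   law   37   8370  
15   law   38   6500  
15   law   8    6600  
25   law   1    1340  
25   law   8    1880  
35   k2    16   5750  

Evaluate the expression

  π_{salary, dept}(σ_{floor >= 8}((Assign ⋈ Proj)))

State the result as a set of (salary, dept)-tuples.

Assign ⋈ Proj (natural join on dept, mgr): {(law, 15, 5, Hal, 17, 9390), (law, 15, 5, Hal, 28, 3910), (law, 15, 5, Hal, 37, 8370), (law, 15, 5, Hal, 38, 6500), (law, 15, 5, Hal, 8, 6600), (law, 15, 7, Sam, 17, 9390), (law, 15, 7, Sam, 28, 3910), (law, 15, 7, Sam, 37, 8370), (law, 15, 7, Sam, 38, 6500), (law, 15, 7, Sam, 8, 6600), (law, 15, 8, Lee, 17, 9390), (law, 15, 8, Lee, 28, 3910), (law, 15, 8, Lee, 37, 8370), (law, 15, 8, Lee, 38, 6500), (law, 15, 8, Lee, 8, 6600), (law, 15, 9, Kim, 17, 9390), (law, 15, 9, Kim, 28, 3910), (law, 15, 9, Kim, 37, 8370), (law, 15, 9, Kim, 38, 6500), (law, 15, 9, Kim, 8, 6600), (law, 25, 5, Vic, 1, 1340), (law, 25, 5, Vic, 8, 1880)}
Selection floor >= 8: {(law, 15, 8, Lee, 17, 9390), (law, 15, 8, Lee, 28, 3910), (law, 15, 8, Lee, 37, 8370), (law, 15, 8, Lee, 38, 6500), (law, 15, 8, Lee, 8, 6600), (law, 15, 9, Kim, 17, 9390), (law, 15, 9, Kim, 28, 3910), (law, 15, 9, Kim, 37, 8370), (law, 15, 9, Kim, 38, 6500), (law, 15, 9, Kim, 8, 6600)}
π_{salary, dept} gives {(3910, law), (6500, law), (6600, law), (8370, law), (9390, law)} (5 duplicate(s) eliminated).

{(3910, law), (6500, law), (6600, law), (8370, law), (9390, law)}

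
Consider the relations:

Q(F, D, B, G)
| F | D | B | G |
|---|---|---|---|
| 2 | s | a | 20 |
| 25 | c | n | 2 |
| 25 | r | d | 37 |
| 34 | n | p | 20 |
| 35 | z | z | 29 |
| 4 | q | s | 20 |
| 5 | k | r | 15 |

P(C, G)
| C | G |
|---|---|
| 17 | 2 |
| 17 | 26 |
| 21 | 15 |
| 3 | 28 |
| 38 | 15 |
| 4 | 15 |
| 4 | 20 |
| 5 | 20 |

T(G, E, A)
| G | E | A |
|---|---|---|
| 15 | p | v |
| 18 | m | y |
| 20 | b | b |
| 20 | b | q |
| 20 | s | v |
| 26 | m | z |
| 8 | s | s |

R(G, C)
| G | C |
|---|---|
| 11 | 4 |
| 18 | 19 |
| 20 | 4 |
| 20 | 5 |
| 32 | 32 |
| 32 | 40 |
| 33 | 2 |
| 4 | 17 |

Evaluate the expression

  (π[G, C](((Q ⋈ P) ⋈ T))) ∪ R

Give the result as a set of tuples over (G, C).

{(11, 4), (15, 21), (15, 38), (15, 4), (18, 19), (20, 4), (20, 5), (32, 32), (32, 40), (33, 2), (4, 17)}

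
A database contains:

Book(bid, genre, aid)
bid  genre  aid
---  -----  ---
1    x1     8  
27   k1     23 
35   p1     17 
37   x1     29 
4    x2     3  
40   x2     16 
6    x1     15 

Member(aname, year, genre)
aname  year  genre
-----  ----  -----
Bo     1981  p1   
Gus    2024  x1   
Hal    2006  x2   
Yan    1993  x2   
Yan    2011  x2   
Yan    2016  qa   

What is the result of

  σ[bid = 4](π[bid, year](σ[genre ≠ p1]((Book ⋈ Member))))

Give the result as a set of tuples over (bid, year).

{(4, 1993), (4, 2006), (4, 2011)}

Natural join on genre: {(1, x1, 8, Gus, 2024), (35, p1, 17, Bo, 1981), (37, x1, 29, Gus, 2024), (4, x2, 3, Hal, 2006), (4, x2, 3, Yan, 1993), (4, x2, 3, Yan, 2011), (40, x2, 16, Hal, 2006), (40, x2, 16, Yan, 1993), (40, x2, 16, Yan, 2011), (6, x1, 15, Gus, 2024)}
σ[genre ≠ p1]: keep tuples satisfying genre ≠ p1 → {(1, x1, 8, Gus, 2024), (37, x1, 29, Gus, 2024), (4, x2, 3, Hal, 2006), (4, x2, 3, Yan, 1993), (4, x2, 3, Yan, 2011), (40, x2, 16, Hal, 2006), (40, x2, 16, Yan, 1993), (40, x2, 16, Yan, 2011), (6, x1, 15, Gus, 2024)}
Keep only column(s) bid, year: {(1, 2024), (37, 2024), (4, 1993), (4, 2006), (4, 2011), (40, 1993), (40, 2006), (40, 2011), (6, 2024)}
σ[bid = 4]: keep tuples satisfying bid = 4 → {(4, 1993), (4, 2006), (4, 2011)}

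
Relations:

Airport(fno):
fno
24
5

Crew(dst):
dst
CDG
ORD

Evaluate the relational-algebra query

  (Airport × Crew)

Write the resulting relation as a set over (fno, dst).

{(24, CDG), (24, ORD), (5, CDG), (5, ORD)}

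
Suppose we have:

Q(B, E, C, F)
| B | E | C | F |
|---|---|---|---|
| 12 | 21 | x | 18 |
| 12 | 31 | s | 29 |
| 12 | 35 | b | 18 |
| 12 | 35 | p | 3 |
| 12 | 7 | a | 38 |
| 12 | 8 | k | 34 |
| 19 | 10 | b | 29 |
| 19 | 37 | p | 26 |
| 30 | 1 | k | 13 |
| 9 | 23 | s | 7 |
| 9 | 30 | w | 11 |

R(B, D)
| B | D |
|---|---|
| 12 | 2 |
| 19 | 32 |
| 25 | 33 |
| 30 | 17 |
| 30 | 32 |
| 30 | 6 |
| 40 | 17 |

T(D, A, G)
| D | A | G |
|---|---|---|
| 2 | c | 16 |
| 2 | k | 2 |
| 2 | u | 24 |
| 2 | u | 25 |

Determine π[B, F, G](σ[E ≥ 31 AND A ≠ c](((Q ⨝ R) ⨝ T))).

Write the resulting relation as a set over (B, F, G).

Natural join on B: {(12, 21, x, 18, 2), (12, 31, s, 29, 2), (12, 35, b, 18, 2), (12, 35, p, 3, 2), (12, 7, a, 38, 2), (12, 8, k, 34, 2), (19, 10, b, 29, 32), (19, 37, p, 26, 32), (30, 1, k, 13, 17), (30, 1, k, 13, 32), (30, 1, k, 13, 6)}
Natural join on D: {(12, 21, x, 18, 2, c, 16), (12, 21, x, 18, 2, k, 2), (12, 21, x, 18, 2, u, 24), (12, 21, x, 18, 2, u, 25), (12, 31, s, 29, 2, c, 16), (12, 31, s, 29, 2, k, 2), (12, 31, s, 29, 2, u, 24), (12, 31, s, 29, 2, u, 25), (12, 35, b, 18, 2, c, 16), (12, 35, b, 18, 2, k, 2), (12, 35, b, 18, 2, u, 24), (12, 35, b, 18, 2, u, 25), (12, 35, p, 3, 2, c, 16), (12, 35, p, 3, 2, k, 2), (12, 35, p, 3, 2, u, 24), (12, 35, p, 3, 2, u, 25), (12, 7, a, 38, 2, c, 16), (12, 7, a, 38, 2, k, 2), (12, 7, a, 38, 2, u, 24), (12, 7, a, 38, 2, u, 25), (12, 8, k, 34, 2, c, 16), (12, 8, k, 34, 2, k, 2), (12, 8, k, 34, 2, u, 24), (12, 8, k, 34, 2, u, 25)}
Apply σ_{E ≥ 31 AND A ≠ c}; surviving tuples: {(12, 31, s, 29, 2, k, 2), (12, 31, s, 29, 2, u, 24), (12, 31, s, 29, 2, u, 25), (12, 35, b, 18, 2, k, 2), (12, 35, b, 18, 2, u, 24), (12, 35, b, 18, 2, u, 25), (12, 35, p, 3, 2, k, 2), (12, 35, p, 3, 2, u, 24), (12, 35, p, 3, 2, u, 25)}
Projecting to B, F, G: {(12, 18, 2), (12, 18, 24), (12, 18, 25), (12, 29, 2), (12, 29, 24), (12, 29, 25), (12, 3, 2), (12, 3, 24), (12, 3, 25)}

{(12, 18, 2), (12, 18, 24), (12, 18, 25), (12, 29, 2), (12, 29, 24), (12, 29, 25), (12, 3, 2), (12, 3, 24), (12, 3, 25)}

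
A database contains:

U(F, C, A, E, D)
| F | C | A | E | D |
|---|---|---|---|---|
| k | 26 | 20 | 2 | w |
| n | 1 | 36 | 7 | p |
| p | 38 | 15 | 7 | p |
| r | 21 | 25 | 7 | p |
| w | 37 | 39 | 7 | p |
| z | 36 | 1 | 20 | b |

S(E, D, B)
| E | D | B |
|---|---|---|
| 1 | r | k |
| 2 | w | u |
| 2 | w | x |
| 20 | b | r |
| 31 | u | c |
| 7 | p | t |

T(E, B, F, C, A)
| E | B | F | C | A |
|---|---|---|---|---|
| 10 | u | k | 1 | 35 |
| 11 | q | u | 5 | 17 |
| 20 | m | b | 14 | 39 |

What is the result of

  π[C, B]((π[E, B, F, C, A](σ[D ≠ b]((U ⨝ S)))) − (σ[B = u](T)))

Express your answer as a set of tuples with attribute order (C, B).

U ⋈ S (natural join on E, D): {(k, 26, 20, 2, w, u), (k, 26, 20, 2, w, x), (n, 1, 36, 7, p, t), (p, 38, 15, 7, p, t), (r, 21, 25, 7, p, t), (w, 37, 39, 7, p, t), (z, 36, 1, 20, b, r)}
Apply σ_{D ≠ b}; surviving tuples: {(k, 26, 20, 2, w, u), (k, 26, 20, 2, w, x), (n, 1, 36, 7, p, t), (p, 38, 15, 7, p, t), (r, 21, 25, 7, p, t), (w, 37, 39, 7, p, t)}
Keep only column(s) E, B, F, C, A: {(2, u, k, 26, 20), (2, x, k, 26, 20), (7, t, n, 1, 36), (7, t, p, 38, 15), (7, t, r, 21, 25), (7, t, w, 37, 39)}
Apply σ_{B = u}; surviving tuples: {(10, u, k, 1, 35)}
Difference: {(2, u, k, 26, 20), (2, x, k, 26, 20), (7, t, n, 1, 36), (7, t, p, 38, 15), (7, t, r, 21, 25), (7, t, w, 37, 39)} with {(10, u, k, 1, 35)} → {(2, u, k, 26, 20), (2, x, k, 26, 20), (7, t, n, 1, 36), (7, t, p, 38, 15), (7, t, r, 21, 25), (7, t, w, 37, 39)}
Keep only column(s) C, B: {(1, t), (21, t), (26, u), (26, x), (37, t), (38, t)}

{(1, t), (21, t), (26, u), (26, x), (37, t), (38, t)}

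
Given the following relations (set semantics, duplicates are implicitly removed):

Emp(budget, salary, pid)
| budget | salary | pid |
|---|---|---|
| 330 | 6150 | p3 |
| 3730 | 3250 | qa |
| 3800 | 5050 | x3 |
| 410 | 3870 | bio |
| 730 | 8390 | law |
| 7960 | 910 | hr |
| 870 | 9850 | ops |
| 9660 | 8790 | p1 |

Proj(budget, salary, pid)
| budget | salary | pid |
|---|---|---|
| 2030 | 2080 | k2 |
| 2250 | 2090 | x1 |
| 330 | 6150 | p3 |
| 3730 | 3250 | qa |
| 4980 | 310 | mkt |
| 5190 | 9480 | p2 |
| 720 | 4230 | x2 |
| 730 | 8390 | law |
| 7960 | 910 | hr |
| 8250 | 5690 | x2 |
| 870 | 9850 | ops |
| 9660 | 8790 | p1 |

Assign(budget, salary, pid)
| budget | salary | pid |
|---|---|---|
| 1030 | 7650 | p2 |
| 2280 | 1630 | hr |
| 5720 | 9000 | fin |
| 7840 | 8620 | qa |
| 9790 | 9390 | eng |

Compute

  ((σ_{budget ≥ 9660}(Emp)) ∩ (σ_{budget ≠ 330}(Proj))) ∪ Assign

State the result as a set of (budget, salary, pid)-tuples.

Filtering on budget ≥ 9660 leaves {(9660, 8790, p1)}.
Filtering on budget ≠ 330 leaves {(2030, 2080, k2), (2250, 2090, x1), (3730, 3250, qa), (4980, 310, mkt), (5190, 9480, p2), (720, 4230, x2), (730, 8390, law), (7960, 910, hr), (8250, 5690, x2), (870, 9850, ops), (9660, 8790, p1)}.
Taking the intersection: {(9660, 8790, p1)}
Taking the union: {(1030, 7650, p2), (2280, 1630, hr), (5720, 9000, fin), (7840, 8620, qa), (9660, 8790, p1), (9790, 9390, eng)}

{(1030, 7650, p2), (2280, 1630, hr), (5720, 9000, fin), (7840, 8620, qa), (9660, 8790, p1), (9790, 9390, eng)}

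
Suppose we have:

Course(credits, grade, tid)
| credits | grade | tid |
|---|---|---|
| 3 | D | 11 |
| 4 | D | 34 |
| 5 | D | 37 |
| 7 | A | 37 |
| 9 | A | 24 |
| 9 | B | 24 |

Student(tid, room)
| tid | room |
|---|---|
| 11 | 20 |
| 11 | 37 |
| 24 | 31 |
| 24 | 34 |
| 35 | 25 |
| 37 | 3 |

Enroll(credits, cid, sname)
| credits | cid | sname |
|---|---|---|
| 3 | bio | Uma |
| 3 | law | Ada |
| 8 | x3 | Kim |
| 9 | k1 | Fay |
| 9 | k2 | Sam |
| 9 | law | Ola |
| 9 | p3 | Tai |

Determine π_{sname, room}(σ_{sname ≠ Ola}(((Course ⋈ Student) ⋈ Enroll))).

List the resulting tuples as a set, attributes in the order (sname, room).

{(Ada, 20), (Ada, 37), (Fay, 31), (Fay, 34), (Sam, 31), (Sam, 34), (Tai, 31), (Tai, 34), (Uma, 20), (Uma, 37)}

Natural join on tid: {(3, D, 11, 20), (3, D, 11, 37), (5, D, 37, 3), (7, A, 37, 3), (9, A, 24, 31), (9, A, 24, 34), (9, B, 24, 31), (9, B, 24, 34)}
Natural join on credits: {(3, D, 11, 20, bio, Uma), (3, D, 11, 20, law, Ada), (3, D, 11, 37, bio, Uma), (3, D, 11, 37, law, Ada), (9, A, 24, 31, k1, Fay), (9, A, 24, 31, k2, Sam), (9, A, 24, 31, law, Ola), (9, A, 24, 31, p3, Tai), (9, A, 24, 34, k1, Fay), (9, A, 24, 34, k2, Sam), (9, A, 24, 34, law, Ola), (9, A, 24, 34, p3, Tai), (9, B, 24, 31, k1, Fay), (9, B, 24, 31, k2, Sam), (9, B, 24, 31, law, Ola), (9, B, 24, 31, p3, Tai), (9, B, 24, 34, k1, Fay), (9, B, 24, 34, k2, Sam), (9, B, 24, 34, law, Ola), (9, B, 24, 34, p3, Tai)}
Selection sname ≠ Ola: {(3, D, 11, 20, bio, Uma), (3, D, 11, 20, law, Ada), (3, D, 11, 37, bio, Uma), (3, D, 11, 37, law, Ada), (9, A, 24, 31, k1, Fay), (9, A, 24, 31, k2, Sam), (9, A, 24, 31, p3, Tai), (9, A, 24, 34, k1, Fay), (9, A, 24, 34, k2, Sam), (9, A, 24, 34, p3, Tai), (9, B, 24, 31, k1, Fay), (9, B, 24, 31, k2, Sam), (9, B, 24, 31, p3, Tai), (9, B, 24, 34, k1, Fay), (9, B, 24, 34, k2, Sam), (9, B, 24, 34, p3, Tai)}
π[sname, room]: project onto (sname, room) (6 duplicate(s) eliminated) → {(Ada, 20), (Ada, 37), (Fay, 31), (Fay, 34), (Sam, 31), (Sam, 34), (Tai, 31), (Tai, 34), (Uma, 20), (Uma, 37)}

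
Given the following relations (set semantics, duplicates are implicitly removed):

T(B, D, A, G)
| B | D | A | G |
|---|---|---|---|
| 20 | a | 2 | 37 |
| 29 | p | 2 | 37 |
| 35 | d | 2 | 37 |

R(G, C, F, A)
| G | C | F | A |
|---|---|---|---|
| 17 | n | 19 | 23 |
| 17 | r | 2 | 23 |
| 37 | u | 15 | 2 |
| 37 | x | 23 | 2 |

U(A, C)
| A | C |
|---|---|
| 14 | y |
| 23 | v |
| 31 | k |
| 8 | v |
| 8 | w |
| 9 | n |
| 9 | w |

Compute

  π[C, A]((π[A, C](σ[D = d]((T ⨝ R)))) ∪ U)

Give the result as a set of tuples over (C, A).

{(k, 31), (n, 9), (u, 2), (v, 23), (v, 8), (w, 8), (w, 9), (x, 2), (y, 14)}

Natural join on A, G: {(20, a, 2, 37, u, 15), (20, a, 2, 37, x, 23), (29, p, 2, 37, u, 15), (29, p, 2, 37, x, 23), (35, d, 2, 37, u, 15), (35, d, 2, 37, x, 23)}
σ[D = d]: keep tuples satisfying D = d → {(35, d, 2, 37, u, 15), (35, d, 2, 37, x, 23)}
Keep only column(s) A, C: {(2, u), (2, x)}
Union: {(2, u), (2, x)} with {(14, y), (23, v), (31, k), (8, v), (8, w), (9, n), (9, w)} → {(14, y), (2, u), (2, x), (23, v), (31, k), (8, v), (8, w), (9, n), (9, w)}
Keep only column(s) C, A: {(k, 31), (n, 9), (u, 2), (v, 23), (v, 8), (w, 8), (w, 9), (x, 2), (y, 14)}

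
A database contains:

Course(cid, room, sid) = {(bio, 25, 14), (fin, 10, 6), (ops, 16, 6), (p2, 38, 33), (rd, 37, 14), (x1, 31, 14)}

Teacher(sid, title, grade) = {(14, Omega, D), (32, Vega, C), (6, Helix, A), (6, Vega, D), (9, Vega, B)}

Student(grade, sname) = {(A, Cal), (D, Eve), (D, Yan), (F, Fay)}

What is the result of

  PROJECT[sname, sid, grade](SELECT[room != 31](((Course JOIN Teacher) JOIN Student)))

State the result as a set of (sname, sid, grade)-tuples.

{(Cal, 6, A), (Eve, 14, D), (Eve, 6, D), (Yan, 14, D), (Yan, 6, D)}

Joining Course and Teacher on sid yields {(bio, 25, 14, Omega, D), (fin, 10, 6, Helix, A), (fin, 10, 6, Vega, D), (ops, 16, 6, Helix, A), (ops, 16, 6, Vega, D), (rd, 37, 14, Omega, D), (x1, 31, 14, Omega, D)}.
Joining (Course JOIN Teacher) and Student on grade yields {(bio, 25, 14, Omega, D, Eve), (bio, 25, 14, Omega, D, Yan), (fin, 10, 6, Helix, A, Cal), (fin, 10, 6, Vega, D, Eve), (fin, 10, 6, Vega, D, Yan), (ops, 16, 6, Helix, A, Cal), (ops, 16, 6, Vega, D, Eve), (ops, 16, 6, Vega, D, Yan), (rd, 37, 14, Omega, D, Eve), (rd, 37, 14, Omega, D, Yan), (x1, 31, 14, Omega, D, Eve), (x1, 31, 14, Omega, D, Yan)}.
Filtering on room != 31 leaves {(bio, 25, 14, Omega, D, Eve), (bio, 25, 14, Omega, D, Yan), (fin, 10, 6, Helix, A, Cal), (fin, 10, 6, Vega, D, Eve), (fin, 10, 6, Vega, D, Yan), (ops, 16, 6, Helix, A, Cal), (ops, 16, 6, Vega, D, Eve), (ops, 16, 6, Vega, D, Yan), (rd, 37, 14, Omega, D, Eve), (rd, 37, 14, Omega, D, Yan)}.
π_{sname, sid, grade} gives {(Cal, 6, A), (Eve, 14, D), (Eve, 6, D), (Yan, 14, D), (Yan, 6, D)} (5 duplicate(s) eliminated).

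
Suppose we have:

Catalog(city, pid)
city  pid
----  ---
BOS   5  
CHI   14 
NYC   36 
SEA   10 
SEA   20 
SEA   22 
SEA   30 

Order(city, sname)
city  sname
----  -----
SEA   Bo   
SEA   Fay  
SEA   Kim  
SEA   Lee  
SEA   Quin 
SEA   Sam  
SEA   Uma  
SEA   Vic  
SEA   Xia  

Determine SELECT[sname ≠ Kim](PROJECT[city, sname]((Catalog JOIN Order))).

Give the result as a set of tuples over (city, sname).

{(SEA, Bo), (SEA, Fay), (SEA, Lee), (SEA, Quin), (SEA, Sam), (SEA, Uma), (SEA, Vic), (SEA, Xia)}

Joining Catalog and Order on city yields {(SEA, 10, Bo), (SEA, 10, Fay), (SEA, 10, Kim), (SEA, 10, Lee), (SEA, 10, Quin), (SEA, 10, Sam), (SEA, 10, Uma), (SEA, 10, Vic), (SEA, 10, Xia), (SEA, 20, Bo), (SEA, 20, Fay), (SEA, 20, Kim), (SEA, 20, Lee), (SEA, 20, Quin), (SEA, 20, Sam), (SEA, 20, Uma), (SEA, 20, Vic), (SEA, 20, Xia), (SEA, 22, Bo), (SEA, 22, Fay), (SEA, 22, Kim), (SEA, 22, Lee), (SEA, 22, Quin), (SEA, 22, Sam), (SEA, 22, Uma), (SEA, 22, Vic), (SEA, 22, Xia), (SEA, 30, Bo), (SEA, 30, Fay), (SEA, 30, Kim), (SEA, 30, Lee), (SEA, 30, Quin), (SEA, 30, Sam), (SEA, 30, Uma), (SEA, 30, Vic), (SEA, 30, Xia)}.
π[city, sname]: project onto (city, sname) (27 duplicate(s) eliminated) → {(SEA, Bo), (SEA, Fay), (SEA, Kim), (SEA, Lee), (SEA, Quin), (SEA, Sam), (SEA, Uma), (SEA, Vic), (SEA, Xia)}
Filtering on sname ≠ Kim leaves {(SEA, Bo), (SEA, Fay), (SEA, Lee), (SEA, Quin), (SEA, Sam), (SEA, Uma), (SEA, Vic), (SEA, Xia)}.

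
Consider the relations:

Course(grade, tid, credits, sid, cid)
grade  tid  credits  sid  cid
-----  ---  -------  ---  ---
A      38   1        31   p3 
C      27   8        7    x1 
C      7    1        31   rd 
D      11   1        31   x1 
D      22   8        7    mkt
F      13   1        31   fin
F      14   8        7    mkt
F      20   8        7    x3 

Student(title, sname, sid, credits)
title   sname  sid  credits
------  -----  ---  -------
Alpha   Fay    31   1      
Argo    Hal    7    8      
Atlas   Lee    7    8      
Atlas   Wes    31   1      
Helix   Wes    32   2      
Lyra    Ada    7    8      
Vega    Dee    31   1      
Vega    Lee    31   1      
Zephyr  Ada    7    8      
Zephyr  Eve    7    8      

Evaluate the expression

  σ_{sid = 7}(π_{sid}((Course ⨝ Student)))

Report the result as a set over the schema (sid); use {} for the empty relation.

{7}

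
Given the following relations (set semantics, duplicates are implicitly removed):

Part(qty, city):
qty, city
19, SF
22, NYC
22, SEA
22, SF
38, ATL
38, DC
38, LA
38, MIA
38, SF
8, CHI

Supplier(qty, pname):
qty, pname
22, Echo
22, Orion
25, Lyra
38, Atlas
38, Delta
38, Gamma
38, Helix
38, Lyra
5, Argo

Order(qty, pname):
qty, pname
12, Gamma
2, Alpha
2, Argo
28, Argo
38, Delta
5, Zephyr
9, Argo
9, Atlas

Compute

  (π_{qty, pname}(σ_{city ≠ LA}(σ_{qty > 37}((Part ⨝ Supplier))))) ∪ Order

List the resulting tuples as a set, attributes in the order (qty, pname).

{(12, Gamma), (2, Alpha), (2, Argo), (28, Argo), (38, Atlas), (38, Delta), (38, Gamma), (38, Helix), (38, Lyra), (5, Zephyr), (9, Argo), (9, Atlas)}

Natural join on qty: {(22, NYC, Echo), (22, NYC, Orion), (22, SEA, Echo), (22, SEA, Orion), (22, SF, Echo), (22, SF, Orion), (38, ATL, Atlas), (38, ATL, Delta), (38, ATL, Gamma), (38, ATL, Helix), (38, ATL, Lyra), (38, DC, Atlas), (38, DC, Delta), (38, DC, Gamma), (38, DC, Helix), (38, DC, Lyra), (38, LA, Atlas), (38, LA, Delta), (38, LA, Gamma), (38, LA, Helix), (38, LA, Lyra), (38, MIA, Atlas), (38, MIA, Delta), (38, MIA, Gamma), (38, MIA, Helix), (38, MIA, Lyra), (38, SF, Atlas), (38, SF, Delta), (38, SF, Gamma), (38, SF, Helix), (38, SF, Lyra)}
Filtering on qty > 37 leaves {(38, ATL, Atlas), (38, ATL, Delta), (38, ATL, Gamma), (38, ATL, Helix), (38, ATL, Lyra), (38, DC, Atlas), (38, DC, Delta), (38, DC, Gamma), (38, DC, Helix), (38, DC, Lyra), (38, LA, Atlas), (38, LA, Delta), (38, LA, Gamma), (38, LA, Helix), (38, LA, Lyra), (38, MIA, Atlas), (38, MIA, Delta), (38, MIA, Gamma), (38, MIA, Helix), (38, MIA, Lyra), (38, SF, Atlas), (38, SF, Delta), (38, SF, Gamma), (38, SF, Helix), (38, SF, Lyra)}.
Filtering on city ≠ LA leaves {(38, ATL, Atlas), (38, ATL, Delta), (38, ATL, Gamma), (38, ATL, Helix), (38, ATL, Lyra), (38, DC, Atlas), (38, DC, Delta), (38, DC, Gamma), (38, DC, Helix), (38, DC, Lyra), (38, MIA, Atlas), (38, MIA, Delta), (38, MIA, Gamma), (38, MIA, Helix), (38, MIA, Lyra), (38, SF, Atlas), (38, SF, Delta), (38, SF, Gamma), (38, SF, Helix), (38, SF, Lyra)}.
π_{qty, pname} gives {(38, Atlas), (38, Delta), (38, Gamma), (38, Helix), (38, Lyra)} (15 duplicate(s) eliminated).
Set union of the two operands is {(12, Gamma), (2, Alpha), (2, Argo), (28, Argo), (38, Atlas), (38, Delta), (38, Gamma), (38, Helix), (38, Lyra), (5, Zephyr), (9, Argo), (9, Atlas)}.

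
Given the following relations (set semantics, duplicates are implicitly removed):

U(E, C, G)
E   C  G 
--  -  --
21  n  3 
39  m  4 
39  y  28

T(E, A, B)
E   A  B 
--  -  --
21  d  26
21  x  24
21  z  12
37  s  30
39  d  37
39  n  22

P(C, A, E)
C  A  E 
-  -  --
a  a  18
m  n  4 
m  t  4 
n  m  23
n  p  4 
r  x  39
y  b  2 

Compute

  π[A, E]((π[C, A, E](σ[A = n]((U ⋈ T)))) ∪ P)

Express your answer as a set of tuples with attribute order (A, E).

Natural join on E: {(21, n, 3, d, 26), (21, n, 3, x, 24), (21, n, 3, z, 12), (39, m, 4, d, 37), (39, m, 4, n, 22), (39, y, 28, d, 37), (39, y, 28, n, 22)}
σ[A = n]: keep tuples satisfying A = n → {(39, m, 4, n, 22), (39, y, 28, n, 22)}
π[C, A, E]: project onto (C, A, E) → {(m, n, 39), (y, n, 39)}
Set union of the two operands is {(a, a, 18), (m, n, 39), (m, n, 4), (m, t, 4), (n, m, 23), (n, p, 4), (r, x, 39), (y, b, 2), (y, n, 39)}.
π[A, E]: project onto (A, E) (1 duplicate(s) eliminated) → {(a, 18), (b, 2), (m, 23), (n, 39), (n, 4), (p, 4), (t, 4), (x, 39)}

{(a, 18), (b, 2), (m, 23), (n, 39), (n, 4), (p, 4), (t, 4), (x, 39)}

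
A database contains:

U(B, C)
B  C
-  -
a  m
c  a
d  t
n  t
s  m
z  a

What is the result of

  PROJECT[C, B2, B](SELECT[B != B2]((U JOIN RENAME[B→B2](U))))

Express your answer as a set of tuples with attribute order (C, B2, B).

ρ[B→B2]: schema becomes (B2, C); tuples unchanged.
Joining U and RENAME[B→B2](U) on C yields {(a, m, a), (a, m, s), (c, a, c), (c, a, z), (d, t, d), (d, t, n), (n, t, d), (n, t, n), (s, m, a), (s, m, s), (z, a, c), (z, a, z)}.
Selection B != B2: {(a, m, s), (c, a, z), (d, t, n), (n, t, d), (s, m, a), (z, a, c)}
π[C, B2, B]: project onto (C, B2, B) → {(a, c, z), (a, z, c), (m, a, s), (m, s, a), (t, d, n), (t, n, d)}

{(a, c, z), (a, z, c), (m, a, s), (m, s, a), (t, d, n), (t, n, d)}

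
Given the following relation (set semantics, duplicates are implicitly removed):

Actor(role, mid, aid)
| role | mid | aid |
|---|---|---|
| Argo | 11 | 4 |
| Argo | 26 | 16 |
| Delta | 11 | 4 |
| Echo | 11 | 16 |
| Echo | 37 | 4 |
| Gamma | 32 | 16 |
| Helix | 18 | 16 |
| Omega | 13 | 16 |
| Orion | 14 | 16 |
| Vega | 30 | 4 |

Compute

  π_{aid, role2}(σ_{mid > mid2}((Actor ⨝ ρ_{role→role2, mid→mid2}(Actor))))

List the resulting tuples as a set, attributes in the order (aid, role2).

ρ[role→role2, mid→mid2]: schema becomes (role2, mid2, aid); tuples unchanged.
Actor ⋈ ρ_{role→role2, mid→mid2}(Actor) (natural join on aid): {(Argo, 11, 4, Argo, 11), (Argo, 11, 4, Delta, 11), (Argo, 11, 4, Echo, 37), (Argo, 11, 4, Vega, 30), (Argo, 26, 16, Argo, 26), (Argo, 26, 16, Echo, 11), (Argo, 26, 16, Gamma, 32), (Argo, 26, 16, Helix, 18), (Argo, 26, 16, Omega, 13), (Argo, 26, 16, Orion, 14), (Delta, 11, 4, Argo, 11), (Delta, 11, 4, Delta, 11), (Delta, 11, 4, Echo, 37), (Delta, 11, 4, Vega, 30), (Echo, 11, 16, Argo, 26), (Echo, 11, 16, Echo, 11), (Echo, 11, 16, Gamma, 32), (Echo, 11, 16, Helix, 18), (Echo, 11, 16, Omega, 13), (Echo, 11, 16, Orion, 14), (Echo, 37, 4, Argo, 11), (Echo, 37, 4, Delta, 11), (Echo, 37, 4, Echo, 37), (Echo, 37, 4, Vega, 30), (Gamma, 32, 16, Argo, 26), (Gamma, 32, 16, Echo, 11), (Gamma, 32, 16, Gamma, 32), (Gamma, 32, 16, Helix, 18), (Gamma, 32, 16, Omega, 13), (Gamma, 32, 16, Orion, 14), (Helix, 18, 16, Argo, 26), (Helix, 18, 16, Echo, 11), (Helix, 18, 16, Gamma, 32), (Helix, 18, 16, Helix, 18), (Helix, 18, 16, Omega, 13), (Helix, 18, 16, Orion, 14), (Omega, 13, 16, Argo, 26), (Omega, 13, 16, Echo, 11), (Omega, 13, 16, Gamma, 32), (Omega, 13, 16, Helix, 18), (Omega, 13, 16, Omega, 13), (Omega, 13, 16, Orion, 14), (Orion, 14, 16, Argo, 26), (Orion, 14, 16, Echo, 11), (Orion, 14, 16, Gamma, 32), (Orion, 14, 16, Helix, 18), (Orion, 14, 16, Omega, 13), (Orion, 14, 16, Orion, 14), (Vega, 30, 4, Argo, 11), (Vega, 30, 4, Delta, 11), (Vega, 30, 4, Echo, 37), (Vega, 30, 4, Vega, 30)}
Filtering on mid > mid2 leaves {(Argo, 26, 16, Echo, 11), (Argo, 26, 16, Helix, 18), (Argo, 26, 16, Omega, 13), (Argo, 26, 16, Orion, 14), (Echo, 37, 4, Argo, 11), (Echo, 37, 4, Delta, 11), (Echo, 37, 4, Vega, 30), (Gamma, 32, 16, Argo, 26), (Gamma, 32, 16, Echo, 11), (Gamma, 32, 16, Helix, 18), (Gamma, 32, 16, Omega, 13), (Gamma, 32, 16, Orion, 14), (Helix, 18, 16, Echo, 11), (Helix, 18, 16, Omega, 13), (Helix, 18, 16, Orion, 14), (Omega, 13, 16, Echo, 11), (Orion, 14, 16, Echo, 11), (Orion, 14, 16, Omega, 13), (Vega, 30, 4, Argo, 11), (Vega, 30, 4, Delta, 11)}.
Keep only column(s) aid, role2 (12 duplicate(s) eliminated): {(16, Argo), (16, Echo), (16, Helix), (16, Omega), (16, Orion), (4, Argo), (4, Delta), (4, Vega)}

{(16, Argo), (16, Echo), (16, Helix), (16, Omega), (16, Orion), (4, Argo), (4, Delta), (4, Vega)}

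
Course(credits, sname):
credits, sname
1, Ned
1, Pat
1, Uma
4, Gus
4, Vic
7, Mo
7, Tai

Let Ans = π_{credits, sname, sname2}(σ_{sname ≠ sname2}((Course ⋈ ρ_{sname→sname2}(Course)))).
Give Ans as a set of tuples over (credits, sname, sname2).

ρ[sname→sname2]: schema becomes (credits, sname2); tuples unchanged.
Natural join on credits: {(1, Ned, Ned), (1, Ned, Pat), (1, Ned, Uma), (1, Pat, Ned), (1, Pat, Pat), (1, Pat, Uma), (1, Uma, Ned), (1, Uma, Pat), (1, Uma, Uma), (4, Gus, Gus), (4, Gus, Vic), (4, Vic, Gus), (4, Vic, Vic), (7, Mo, Mo), (7, Mo, Tai), (7, Tai, Mo), (7, Tai, Tai)}
Filtering on sname ≠ sname2 leaves {(1, Ned, Pat), (1, Ned, Uma), (1, Pat, Ned), (1, Pat, Uma), (1, Uma, Ned), (1, Uma, Pat), (4, Gus, Vic), (4, Vic, Gus), (7, Mo, Tai), (7, Tai, Mo)}.
π[credits, sname, sname2]: project onto (credits, sname, sname2) → {(1, Ned, Pat), (1, Ned, Uma), (1, Pat, Ned), (1, Pat, Uma), (1, Uma, Ned), (1, Uma, Pat), (4, Gus, Vic), (4, Vic, Gus), (7, Mo, Tai), (7, Tai, Mo)}

{(1, Ned, Pat), (1, Ned, Uma), (1, Pat, Ned), (1, Pat, Uma), (1, Uma, Ned), (1, Uma, Pat), (4, Gus, Vic), (4, Vic, Gus), (7, Mo, Tai), (7, Tai, Mo)}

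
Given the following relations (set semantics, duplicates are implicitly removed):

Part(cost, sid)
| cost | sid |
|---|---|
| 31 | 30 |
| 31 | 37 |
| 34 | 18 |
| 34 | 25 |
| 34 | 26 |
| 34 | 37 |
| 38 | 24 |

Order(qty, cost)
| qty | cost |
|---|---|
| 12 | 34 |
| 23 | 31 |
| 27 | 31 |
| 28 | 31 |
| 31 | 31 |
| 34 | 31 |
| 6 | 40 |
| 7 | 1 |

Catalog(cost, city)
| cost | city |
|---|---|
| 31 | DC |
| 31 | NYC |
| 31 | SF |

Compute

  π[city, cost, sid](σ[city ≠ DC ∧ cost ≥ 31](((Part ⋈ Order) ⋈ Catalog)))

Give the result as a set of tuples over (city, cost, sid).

{(NYC, 31, 30), (NYC, 31, 37), (SF, 31, 30), (SF, 31, 37)}

Joining Part and Order on cost yields {(31, 30, 23), (31, 30, 27), (31, 30, 28), (31, 30, 31), (31, 30, 34), (31, 37, 23), (31, 37, 27), (31, 37, 28), (31, 37, 31), (31, 37, 34), (34, 18, 12), (34, 25, 12), (34, 26, 12), (34, 37, 12)}.
Joining (Part ⋈ Order) and Catalog on cost yields {(31, 30, 23, DC), (31, 30, 23, NYC), (31, 30, 23, SF), (31, 30, 27, DC), (31, 30, 27, NYC), (31, 30, 27, SF), (31, 30, 28, DC), (31, 30, 28, NYC), (31, 30, 28, SF), (31, 30, 31, DC), (31, 30, 31, NYC), (31, 30, 31, SF), (31, 30, 34, DC), (31, 30, 34, NYC), (31, 30, 34, SF), (31, 37, 23, DC), (31, 37, 23, NYC), (31, 37, 23, SF), (31, 37, 27, DC), (31, 37, 27, NYC), (31, 37, 27, SF), (31, 37, 28, DC), (31, 37, 28, NYC), (31, 37, 28, SF), (31, 37, 31, DC), (31, 37, 31, NYC), (31, 37, 31, SF), (31, 37, 34, DC), (31, 37, 34, NYC), (31, 37, 34, SF)}.
σ[city ≠ DC ∧ cost ≥ 31]: keep tuples satisfying city ≠ DC ∧ cost ≥ 31 → {(31, 30, 23, NYC), (31, 30, 23, SF), (31, 30, 27, NYC), (31, 30, 27, SF), (31, 30, 28, NYC), (31, 30, 28, SF), (31, 30, 31, NYC), (31, 30, 31, SF), (31, 30, 34, NYC), (31, 30, 34, SF), (31, 37, 23, NYC), (31, 37, 23, SF), (31, 37, 27, NYC), (31, 37, 27, SF), (31, 37, 28, NYC), (31, 37, 28, SF), (31, 37, 31, NYC), (31, 37, 31, SF), (31, 37, 34, NYC), (31, 37, 34, SF)}
π[city, cost, sid]: project onto (city, cost, sid) (16 duplicate(s) eliminated) → {(NYC, 31, 30), (NYC, 31, 37), (SF, 31, 30), (SF, 31, 37)}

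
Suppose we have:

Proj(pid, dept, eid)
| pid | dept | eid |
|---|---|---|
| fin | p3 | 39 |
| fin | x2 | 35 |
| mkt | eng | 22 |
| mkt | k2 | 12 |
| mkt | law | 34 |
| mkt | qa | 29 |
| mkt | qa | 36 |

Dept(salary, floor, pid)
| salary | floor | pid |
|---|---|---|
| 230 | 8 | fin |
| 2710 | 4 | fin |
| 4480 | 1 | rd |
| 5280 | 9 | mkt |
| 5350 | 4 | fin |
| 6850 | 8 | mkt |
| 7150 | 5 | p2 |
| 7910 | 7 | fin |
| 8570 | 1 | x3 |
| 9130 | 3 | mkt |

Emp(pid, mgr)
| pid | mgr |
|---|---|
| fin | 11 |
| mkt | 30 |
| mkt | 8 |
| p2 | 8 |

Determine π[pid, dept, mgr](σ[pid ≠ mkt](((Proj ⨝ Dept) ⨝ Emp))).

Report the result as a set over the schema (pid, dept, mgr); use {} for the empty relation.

{(fin, p3, 11), (fin, x2, 11)}

Proj ⋈ Dept (natural join on pid): {(fin, p3, 39, 230, 8), (fin, p3, 39, 2710, 4), (fin, p3, 39, 5350, 4), (fin, p3, 39, 7910, 7), (fin, x2, 35, 230, 8), (fin, x2, 35, 2710, 4), (fin, x2, 35, 5350, 4), (fin, x2, 35, 7910, 7), (mkt, eng, 22, 5280, 9), (mkt, eng, 22, 6850, 8), (mkt, eng, 22, 9130, 3), (mkt, k2, 12, 5280, 9), (mkt, k2, 12, 6850, 8), (mkt, k2, 12, 9130, 3), (mkt, law, 34, 5280, 9), (mkt, law, 34, 6850, 8), (mkt, law, 34, 9130, 3), (mkt, qa, 29, 5280, 9), (mkt, qa, 29, 6850, 8), (mkt, qa, 29, 9130, 3), (mkt, qa, 36, 5280, 9), (mkt, qa, 36, 6850, 8), (mkt, qa, 36, 9130, 3)}
(Proj ⨝ Dept) ⋈ Emp (natural join on pid): {(fin, p3, 39, 230, 8, 11), (fin, p3, 39, 2710, 4, 11), (fin, p3, 39, 5350, 4, 11), (fin, p3, 39, 7910, 7, 11), (fin, x2, 35, 230, 8, 11), (fin, x2, 35, 2710, 4, 11), (fin, x2, 35, 5350, 4, 11), (fin, x2, 35, 7910, 7, 11), (mkt, eng, 22, 5280, 9, 30), (mkt, eng, 22, 5280, 9, 8), (mkt, eng, 22, 6850, 8, 30), (mkt, eng, 22, 6850, 8, 8), (mkt, eng, 22, 9130, 3, 30), (mkt, eng, 22, 9130, 3, 8), (mkt, k2, 12, 5280, 9, 30), (mkt, k2, 12, 5280, 9, 8), (mkt, k2, 12, 6850, 8, 30), (mkt, k2, 12, 6850, 8, 8), (mkt, k2, 12, 9130, 3, 30), (mkt, k2, 12, 9130, 3, 8), (mkt, law, 34, 5280, 9, 30), (mkt, law, 34, 5280, 9, 8), (mkt, law, 34, 6850, 8, 30), (mkt, law, 34, 6850, 8, 8), (mkt, law, 34, 9130, 3, 30), (mkt, law, 34, 9130, 3, 8), (mkt, qa, 29, 5280, 9, 30), (mkt, qa, 29, 5280, 9, 8), (mkt, qa, 29, 6850, 8, 30), (mkt, qa, 29, 6850, 8, 8), (mkt, qa, 29, 9130, 3, 30), (mkt, qa, 29, 9130, 3, 8), (mkt, qa, 36, 5280, 9, 30), (mkt, qa, 36, 5280, 9, 8), (mkt, qa, 36, 6850, 8, 30), (mkt, qa, 36, 6850, 8, 8), (mkt, qa, 36, 9130, 3, 30), (mkt, qa, 36, 9130, 3, 8)}
Apply σ_{pid ≠ mkt}; surviving tuples: {(fin, p3, 39, 230, 8, 11), (fin, p3, 39, 2710, 4, 11), (fin, p3, 39, 5350, 4, 11), (fin, p3, 39, 7910, 7, 11), (fin, x2, 35, 230, 8, 11), (fin, x2, 35, 2710, 4, 11), (fin, x2, 35, 5350, 4, 11), (fin, x2, 35, 7910, 7, 11)}
π_{pid, dept, mgr} gives {(fin, p3, 11), (fin, x2, 11)} (6 duplicate(s) eliminated).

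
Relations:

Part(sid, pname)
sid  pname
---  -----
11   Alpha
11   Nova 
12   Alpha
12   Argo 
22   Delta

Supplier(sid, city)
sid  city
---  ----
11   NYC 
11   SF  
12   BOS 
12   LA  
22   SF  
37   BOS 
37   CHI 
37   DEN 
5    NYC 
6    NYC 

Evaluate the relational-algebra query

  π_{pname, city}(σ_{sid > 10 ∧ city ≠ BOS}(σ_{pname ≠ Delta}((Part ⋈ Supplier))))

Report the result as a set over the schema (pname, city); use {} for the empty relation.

{(Alpha, LA), (Alpha, NYC), (Alpha, SF), (Argo, LA), (Nova, NYC), (Nova, SF)}

Natural join on sid: {(11, Alpha, NYC), (11, Alpha, SF), (11, Nova, NYC), (11, Nova, SF), (12, Alpha, BOS), (12, Alpha, LA), (12, Argo, BOS), (12, Argo, LA), (22, Delta, SF)}
Filtering on pname ≠ Delta leaves {(11, Alpha, NYC), (11, Alpha, SF), (11, Nova, NYC), (11, Nova, SF), (12, Alpha, BOS), (12, Alpha, LA), (12, Argo, BOS), (12, Argo, LA)}.
Filtering on sid > 10 ∧ city ≠ BOS leaves {(11, Alpha, NYC), (11, Alpha, SF), (11, Nova, NYC), (11, Nova, SF), (12, Alpha, LA), (12, Argo, LA)}.
Keep only column(s) pname, city: {(Alpha, LA), (Alpha, NYC), (Alpha, SF), (Argo, LA), (Nova, NYC), (Nova, SF)}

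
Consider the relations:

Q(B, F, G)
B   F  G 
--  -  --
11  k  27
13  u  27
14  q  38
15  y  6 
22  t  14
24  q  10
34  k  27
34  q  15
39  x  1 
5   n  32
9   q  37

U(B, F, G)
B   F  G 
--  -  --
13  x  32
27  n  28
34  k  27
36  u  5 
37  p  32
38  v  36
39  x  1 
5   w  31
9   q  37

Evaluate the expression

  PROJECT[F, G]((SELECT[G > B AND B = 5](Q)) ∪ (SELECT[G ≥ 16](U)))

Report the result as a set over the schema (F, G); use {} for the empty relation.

Selection G > B AND B = 5: {(5, n, 32)}
Selection G ≥ 16: {(13, x, 32), (27, n, 28), (34, k, 27), (37, p, 32), (38, v, 36), (5, w, 31), (9, q, 37)}
Set union of the two operands is {(13, x, 32), (27, n, 28), (34, k, 27), (37, p, 32), (38, v, 36), (5, n, 32), (5, w, 31), (9, q, 37)}.
Keep only column(s) F, G: {(k, 27), (n, 28), (n, 32), (p, 32), (q, 37), (v, 36), (w, 31), (x, 32)}

{(k, 27), (n, 28), (n, 32), (p, 32), (q, 37), (v, 36), (w, 31), (x, 32)}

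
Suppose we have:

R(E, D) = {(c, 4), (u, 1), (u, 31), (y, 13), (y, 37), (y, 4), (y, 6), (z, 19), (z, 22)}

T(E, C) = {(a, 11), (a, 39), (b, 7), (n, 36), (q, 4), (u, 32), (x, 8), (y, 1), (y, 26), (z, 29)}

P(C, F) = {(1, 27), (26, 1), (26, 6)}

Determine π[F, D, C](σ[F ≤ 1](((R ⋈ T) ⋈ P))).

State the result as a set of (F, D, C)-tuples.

R ⋈ T (natural join on E): {(u, 1, 32), (u, 31, 32), (y, 13, 1), (y, 13, 26), (y, 37, 1), (y, 37, 26), (y, 4, 1), (y, 4, 26), (y, 6, 1), (y, 6, 26), (z, 19, 29), (z, 22, 29)}
(R ⋈ T) ⋈ P (natural join on C): {(y, 13, 1, 27), (y, 13, 26, 1), (y, 13, 26, 6), (y, 37, 1, 27), (y, 37, 26, 1), (y, 37, 26, 6), (y, 4, 1, 27), (y, 4, 26, 1), (y, 4, 26, 6), (y, 6, 1, 27), (y, 6, 26, 1), (y, 6, 26, 6)}
σ[F ≤ 1]: keep tuples satisfying F ≤ 1 → {(y, 13, 26, 1), (y, 37, 26, 1), (y, 4, 26, 1), (y, 6, 26, 1)}
Projecting to F, D, C: {(1, 13, 26), (1, 37, 26), (1, 4, 26), (1, 6, 26)}

{(1, 13, 26), (1, 37, 26), (1, 4, 26), (1, 6, 26)}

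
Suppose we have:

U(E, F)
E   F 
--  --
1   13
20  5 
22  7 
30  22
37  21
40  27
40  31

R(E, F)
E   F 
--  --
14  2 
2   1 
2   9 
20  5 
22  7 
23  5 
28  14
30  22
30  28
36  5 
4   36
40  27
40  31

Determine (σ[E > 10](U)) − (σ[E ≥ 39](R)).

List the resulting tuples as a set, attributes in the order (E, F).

Filtering on E > 10 leaves {(20, 5), (22, 7), (30, 22), (37, 21), (40, 27), (40, 31)}.
Filtering on E ≥ 39 leaves {(40, 27), (40, 31)}.
Set difference of the two operands is {(20, 5), (22, 7), (30, 22), (37, 21)}.

{(20, 5), (22, 7), (30, 22), (37, 21)}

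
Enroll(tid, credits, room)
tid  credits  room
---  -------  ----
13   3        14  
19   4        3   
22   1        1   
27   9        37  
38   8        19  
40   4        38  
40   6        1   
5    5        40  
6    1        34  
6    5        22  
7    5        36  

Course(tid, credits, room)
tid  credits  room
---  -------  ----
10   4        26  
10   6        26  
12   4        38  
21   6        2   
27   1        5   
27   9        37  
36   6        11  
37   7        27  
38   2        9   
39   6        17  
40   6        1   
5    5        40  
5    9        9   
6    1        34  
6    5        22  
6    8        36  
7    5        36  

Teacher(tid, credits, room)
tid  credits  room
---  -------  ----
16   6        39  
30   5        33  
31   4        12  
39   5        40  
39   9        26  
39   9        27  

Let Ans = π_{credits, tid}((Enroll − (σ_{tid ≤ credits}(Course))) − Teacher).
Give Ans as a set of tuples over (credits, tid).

{(1, 22), (1, 6), (3, 13), (4, 19), (4, 40), (5, 6), (5, 7), (6, 40), (8, 38), (9, 27)}

Selection tid ≤ credits: {(5, 5, 40), (5, 9, 9), (6, 8, 36)}
Taking the difference: {(13, 3, 14), (19, 4, 3), (22, 1, 1), (27, 9, 37), (38, 8, 19), (40, 4, 38), (40, 6, 1), (6, 1, 34), (6, 5, 22), (7, 5, 36)}
Taking the difference: {(13, 3, 14), (19, 4, 3), (22, 1, 1), (27, 9, 37), (38, 8, 19), (40, 4, 38), (40, 6, 1), (6, 1, 34), (6, 5, 22), (7, 5, 36)}
π_{credits, tid} gives {(1, 22), (1, 6), (3, 13), (4, 19), (4, 40), (5, 6), (5, 7), (6, 40), (8, 38), (9, 27)}.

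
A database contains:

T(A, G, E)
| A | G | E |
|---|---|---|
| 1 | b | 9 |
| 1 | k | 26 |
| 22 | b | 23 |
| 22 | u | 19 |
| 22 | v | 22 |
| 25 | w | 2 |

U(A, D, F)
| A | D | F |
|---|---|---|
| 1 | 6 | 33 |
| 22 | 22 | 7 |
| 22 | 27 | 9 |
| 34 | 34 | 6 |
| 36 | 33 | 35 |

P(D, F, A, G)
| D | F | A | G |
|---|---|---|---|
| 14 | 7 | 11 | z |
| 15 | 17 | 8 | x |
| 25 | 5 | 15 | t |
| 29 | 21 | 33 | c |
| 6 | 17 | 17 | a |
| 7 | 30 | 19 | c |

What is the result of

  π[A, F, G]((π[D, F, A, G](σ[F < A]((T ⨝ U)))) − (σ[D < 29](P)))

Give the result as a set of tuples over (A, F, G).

Natural join on A: {(1, b, 9, 6, 33), (1, k, 26, 6, 33), (22, b, 23, 22, 7), (22, b, 23, 27, 9), (22, u, 19, 22, 7), (22, u, 19, 27, 9), (22, v, 22, 22, 7), (22, v, 22, 27, 9)}
Selection F < A: {(22, b, 23, 22, 7), (22, b, 23, 27, 9), (22, u, 19, 22, 7), (22, u, 19, 27, 9), (22, v, 22, 22, 7), (22, v, 22, 27, 9)}
Keep only column(s) D, F, A, G: {(22, 7, 22, b), (22, 7, 22, u), (22, 7, 22, v), (27, 9, 22, b), (27, 9, 22, u), (27, 9, 22, v)}
Selection D < 29: {(14, 7, 11, z), (15, 17, 8, x), (25, 5, 15, t), (6, 17, 17, a), (7, 30, 19, c)}
Taking the difference: {(22, 7, 22, b), (22, 7, 22, u), (22, 7, 22, v), (27, 9, 22, b), (27, 9, 22, u), (27, 9, 22, v)}
Keep only column(s) A, F, G: {(22, 7, b), (22, 7, u), (22, 7, v), (22, 9, b), (22, 9, u), (22, 9, v)}

{(22, 7, b), (22, 7, u), (22, 7, v), (22, 9, b), (22, 9, u), (22, 9, v)}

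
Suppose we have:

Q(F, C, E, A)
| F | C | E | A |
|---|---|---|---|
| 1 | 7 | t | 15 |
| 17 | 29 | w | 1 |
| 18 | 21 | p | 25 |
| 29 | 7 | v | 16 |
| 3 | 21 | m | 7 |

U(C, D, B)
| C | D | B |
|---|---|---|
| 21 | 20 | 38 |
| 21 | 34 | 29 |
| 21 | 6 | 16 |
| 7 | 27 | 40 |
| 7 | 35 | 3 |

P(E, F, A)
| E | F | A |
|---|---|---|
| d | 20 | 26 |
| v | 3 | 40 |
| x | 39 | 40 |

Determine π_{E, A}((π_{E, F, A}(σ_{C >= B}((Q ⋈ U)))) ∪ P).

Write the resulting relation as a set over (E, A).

Q ⋈ U (natural join on C): {(1, 7, t, 15, 27, 40), (1, 7, t, 15, 35, 3), (18, 21, p, 25, 20, 38), (18, 21, p, 25, 34, 29), (18, 21, p, 25, 6, 16), (29, 7, v, 16, 27, 40), (29, 7, v, 16, 35, 3), (3, 21, m, 7, 20, 38), (3, 21, m, 7, 34, 29), (3, 21, m, 7, 6, 16)}
σ[C >= B]: keep tuples satisfying C >= B → {(1, 7, t, 15, 35, 3), (18, 21, p, 25, 6, 16), (29, 7, v, 16, 35, 3), (3, 21, m, 7, 6, 16)}
π[E, F, A]: project onto (E, F, A) → {(m, 3, 7), (p, 18, 25), (t, 1, 15), (v, 29, 16)}
Set union of the two operands is {(d, 20, 26), (m, 3, 7), (p, 18, 25), (t, 1, 15), (v, 29, 16), (v, 3, 40), (x, 39, 40)}.
π[E, A]: project onto (E, A) → {(d, 26), (m, 7), (p, 25), (t, 15), (v, 16), (v, 40), (x, 40)}

{(d, 26), (m, 7), (p, 25), (t, 15), (v, 16), (v, 40), (x, 40)}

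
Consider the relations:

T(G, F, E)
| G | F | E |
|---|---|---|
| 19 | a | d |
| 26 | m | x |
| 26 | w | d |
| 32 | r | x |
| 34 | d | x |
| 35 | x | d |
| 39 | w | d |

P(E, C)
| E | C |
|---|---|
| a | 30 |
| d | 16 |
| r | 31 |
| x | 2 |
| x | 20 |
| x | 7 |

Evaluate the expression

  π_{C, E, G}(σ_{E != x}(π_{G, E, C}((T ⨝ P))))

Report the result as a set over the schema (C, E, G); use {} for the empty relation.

Natural join on E: {(19, a, d, 16), (26, m, x, 2), (26, m, x, 20), (26, m, x, 7), (26, w, d, 16), (32, r, x, 2), (32, r, x, 20), (32, r, x, 7), (34, d, x, 2), (34, d, x, 20), (34, d, x, 7), (35, x, d, 16), (39, w, d, 16)}
π[G, E, C]: project onto (G, E, C) → {(19, d, 16), (26, d, 16), (26, x, 2), (26, x, 20), (26, x, 7), (32, x, 2), (32, x, 20), (32, x, 7), (34, x, 2), (34, x, 20), (34, x, 7), (35, d, 16), (39, d, 16)}
σ[E != x]: keep tuples satisfying E != x → {(19, d, 16), (26, d, 16), (35, d, 16), (39, d, 16)}
π[C, E, G]: project onto (C, E, G) → {(16, d, 19), (16, d, 26), (16, d, 35), (16, d, 39)}

{(16, d, 19), (16, d, 26), (16, d, 35), (16, d, 39)}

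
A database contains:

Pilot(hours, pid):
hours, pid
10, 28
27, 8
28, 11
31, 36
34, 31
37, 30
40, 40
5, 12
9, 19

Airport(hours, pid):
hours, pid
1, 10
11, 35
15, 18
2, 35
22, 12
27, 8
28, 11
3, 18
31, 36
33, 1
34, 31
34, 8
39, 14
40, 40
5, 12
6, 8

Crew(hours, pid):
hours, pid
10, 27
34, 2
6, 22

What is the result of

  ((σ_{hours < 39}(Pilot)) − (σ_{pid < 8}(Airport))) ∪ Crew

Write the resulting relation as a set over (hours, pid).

Apply σ_{hours < 39}; surviving tuples: {(10, 28), (27, 8), (28, 11), (31, 36), (34, 31), (37, 30), (5, 12), (9, 19)}
Apply σ_{pid < 8}; surviving tuples: {(33, 1)}
Set difference of the two operands is {(10, 28), (27, 8), (28, 11), (31, 36), (34, 31), (37, 30), (5, 12), (9, 19)}.
Set union of the two operands is {(10, 27), (10, 28), (27, 8), (28, 11), (31, 36), (34, 2), (34, 31), (37, 30), (5, 12), (6, 22), (9, 19)}.

{(10, 27), (10, 28), (27, 8), (28, 11), (31, 36), (34, 2), (34, 31), (37, 30), (5, 12), (6, 22), (9, 19)}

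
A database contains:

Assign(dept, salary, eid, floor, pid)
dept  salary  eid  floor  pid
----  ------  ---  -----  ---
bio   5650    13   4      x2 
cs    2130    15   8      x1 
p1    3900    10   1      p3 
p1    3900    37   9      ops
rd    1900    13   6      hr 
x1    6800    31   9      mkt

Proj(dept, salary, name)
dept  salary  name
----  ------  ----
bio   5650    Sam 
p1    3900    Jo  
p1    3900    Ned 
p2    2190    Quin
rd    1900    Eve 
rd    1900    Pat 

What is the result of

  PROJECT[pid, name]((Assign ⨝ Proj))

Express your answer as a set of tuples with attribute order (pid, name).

{(hr, Eve), (hr, Pat), (ops, Jo), (ops, Ned), (p3, Jo), (p3, Ned), (x2, Sam)}

Joining Assign and Proj on dept, salary yields {(bio, 5650, 13, 4, x2, Sam), (p1, 3900, 10, 1, p3, Jo), (p1, 3900, 10, 1, p3, Ned), (p1, 3900, 37, 9, ops, Jo), (p1, 3900, 37, 9, ops, Ned), (rd, 1900, 13, 6, hr, Eve), (rd, 1900, 13, 6, hr, Pat)}.
π[pid, name]: project onto (pid, name) → {(hr, Eve), (hr, Pat), (ops, Jo), (ops, Ned), (p3, Jo), (p3, Ned), (x2, Sam)}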